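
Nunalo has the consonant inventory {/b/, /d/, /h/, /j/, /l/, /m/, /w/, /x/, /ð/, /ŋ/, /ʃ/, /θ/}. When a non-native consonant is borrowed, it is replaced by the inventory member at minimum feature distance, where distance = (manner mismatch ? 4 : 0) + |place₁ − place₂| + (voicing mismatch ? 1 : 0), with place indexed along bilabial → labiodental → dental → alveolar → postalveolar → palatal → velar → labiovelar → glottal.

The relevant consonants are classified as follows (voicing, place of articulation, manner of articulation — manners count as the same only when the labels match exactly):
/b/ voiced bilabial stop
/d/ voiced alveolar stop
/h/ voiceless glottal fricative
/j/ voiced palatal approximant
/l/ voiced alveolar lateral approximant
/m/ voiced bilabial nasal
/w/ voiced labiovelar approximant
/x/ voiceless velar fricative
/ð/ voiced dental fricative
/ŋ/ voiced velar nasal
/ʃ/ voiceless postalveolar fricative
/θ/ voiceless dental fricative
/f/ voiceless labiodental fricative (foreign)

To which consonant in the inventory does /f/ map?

θ

/θ/ is closest: same manner (fricative), place distance 1 (labiodental→dental), same voicing; total 1. Next closest is /ð/ at distance 2.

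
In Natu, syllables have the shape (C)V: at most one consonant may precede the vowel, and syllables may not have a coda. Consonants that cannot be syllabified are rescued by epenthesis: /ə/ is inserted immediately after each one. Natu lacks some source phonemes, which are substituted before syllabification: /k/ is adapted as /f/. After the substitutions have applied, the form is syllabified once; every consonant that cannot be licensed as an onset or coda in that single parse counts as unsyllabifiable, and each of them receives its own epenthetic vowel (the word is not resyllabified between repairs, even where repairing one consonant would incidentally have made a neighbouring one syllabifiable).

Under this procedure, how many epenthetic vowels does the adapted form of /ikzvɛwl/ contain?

4

After substitution the input is /ifzvɛwl/.
The unsyllabifiable consonants are /f/, /z/, /w/, /l/; each receives one epenthetic vowel.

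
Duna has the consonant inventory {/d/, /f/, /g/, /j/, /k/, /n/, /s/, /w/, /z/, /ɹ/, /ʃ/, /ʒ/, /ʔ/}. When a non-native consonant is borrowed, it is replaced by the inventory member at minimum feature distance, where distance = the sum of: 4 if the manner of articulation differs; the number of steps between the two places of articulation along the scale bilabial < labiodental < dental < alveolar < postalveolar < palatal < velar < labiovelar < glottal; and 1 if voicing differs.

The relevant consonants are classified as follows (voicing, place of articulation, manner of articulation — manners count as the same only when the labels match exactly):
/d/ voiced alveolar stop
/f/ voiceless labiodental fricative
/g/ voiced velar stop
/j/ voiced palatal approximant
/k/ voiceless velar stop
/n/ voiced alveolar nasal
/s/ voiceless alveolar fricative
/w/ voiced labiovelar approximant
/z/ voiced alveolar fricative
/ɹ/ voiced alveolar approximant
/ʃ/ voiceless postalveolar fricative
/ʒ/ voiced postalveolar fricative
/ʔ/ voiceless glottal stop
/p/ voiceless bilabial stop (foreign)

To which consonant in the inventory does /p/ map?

/d/ is closest: same manner (stop), place distance 3 (bilabial→alveolar), voicing differs (+1); total 4. Next closest is /f/ at distance 5.

d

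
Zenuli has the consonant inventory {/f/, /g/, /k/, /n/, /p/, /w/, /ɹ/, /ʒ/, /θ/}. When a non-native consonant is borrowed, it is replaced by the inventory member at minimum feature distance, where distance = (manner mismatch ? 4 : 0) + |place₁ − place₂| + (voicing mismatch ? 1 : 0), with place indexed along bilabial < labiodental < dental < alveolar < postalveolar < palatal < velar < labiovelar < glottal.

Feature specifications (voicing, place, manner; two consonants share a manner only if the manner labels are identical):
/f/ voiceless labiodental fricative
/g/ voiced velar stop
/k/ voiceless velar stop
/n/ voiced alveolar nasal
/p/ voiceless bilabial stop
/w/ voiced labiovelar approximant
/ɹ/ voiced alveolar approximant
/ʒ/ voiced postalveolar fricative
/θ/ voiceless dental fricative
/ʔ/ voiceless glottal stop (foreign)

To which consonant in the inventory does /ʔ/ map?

/k/ is closest: same manner (stop), place distance 2 (glottal→velar), same voicing; total 2. Next closest is /g/ at distance 3.

k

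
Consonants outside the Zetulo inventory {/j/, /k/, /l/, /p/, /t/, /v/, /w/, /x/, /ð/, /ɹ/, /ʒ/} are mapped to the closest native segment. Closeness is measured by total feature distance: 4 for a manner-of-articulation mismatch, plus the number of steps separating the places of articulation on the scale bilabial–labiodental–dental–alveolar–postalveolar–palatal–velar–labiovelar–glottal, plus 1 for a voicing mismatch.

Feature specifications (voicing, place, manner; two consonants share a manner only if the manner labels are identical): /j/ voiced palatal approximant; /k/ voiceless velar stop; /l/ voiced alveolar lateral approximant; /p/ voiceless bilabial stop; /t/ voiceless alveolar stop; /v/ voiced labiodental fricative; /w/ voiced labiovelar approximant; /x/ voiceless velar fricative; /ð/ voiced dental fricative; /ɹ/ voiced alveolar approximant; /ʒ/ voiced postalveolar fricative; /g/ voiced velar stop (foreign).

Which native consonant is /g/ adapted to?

k

/k/ is closest: same manner (stop), place distance 0 (velar→velar), voicing differs (+1); total 1. Next closest is /t/ at distance 4.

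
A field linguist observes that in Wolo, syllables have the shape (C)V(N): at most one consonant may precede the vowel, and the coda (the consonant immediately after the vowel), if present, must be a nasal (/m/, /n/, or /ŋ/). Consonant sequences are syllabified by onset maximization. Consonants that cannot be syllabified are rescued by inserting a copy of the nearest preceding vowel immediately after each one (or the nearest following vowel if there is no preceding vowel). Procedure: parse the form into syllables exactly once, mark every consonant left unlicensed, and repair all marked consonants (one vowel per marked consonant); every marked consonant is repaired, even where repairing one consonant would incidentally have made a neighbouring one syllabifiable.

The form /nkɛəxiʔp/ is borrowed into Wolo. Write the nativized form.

Under (C)V(N), the unsyllabifiable consonants are /n/, /ʔ/, /p/ (only a nasal (/m/, /n/, or /ŋ/) is licensed in coda position; onsets are limited to one consonant).
Epenthesis after each stranded consonant: /n/ → /nɛ/, /ʔ/ → /ʔi/, /p/ → /pi/.

nɛkɛəxiʔipi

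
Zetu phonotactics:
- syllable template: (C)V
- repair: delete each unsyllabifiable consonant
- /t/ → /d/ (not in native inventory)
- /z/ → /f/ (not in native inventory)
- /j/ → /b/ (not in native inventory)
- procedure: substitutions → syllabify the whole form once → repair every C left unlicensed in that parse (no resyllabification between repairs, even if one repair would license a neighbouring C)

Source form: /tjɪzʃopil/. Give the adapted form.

bɪʃopi

Substitution: /t/ → /d/, /j/ → /b/, /z/ → /f/, giving /dbɪfʃopil/.
Syllabifying with onset maximization leaves /d/, /f/, /l/ stranded (no codas are permitted; onsets are limited to one consonant).
Each unlicensed consonant is deleted: /d/, /f/, /l/.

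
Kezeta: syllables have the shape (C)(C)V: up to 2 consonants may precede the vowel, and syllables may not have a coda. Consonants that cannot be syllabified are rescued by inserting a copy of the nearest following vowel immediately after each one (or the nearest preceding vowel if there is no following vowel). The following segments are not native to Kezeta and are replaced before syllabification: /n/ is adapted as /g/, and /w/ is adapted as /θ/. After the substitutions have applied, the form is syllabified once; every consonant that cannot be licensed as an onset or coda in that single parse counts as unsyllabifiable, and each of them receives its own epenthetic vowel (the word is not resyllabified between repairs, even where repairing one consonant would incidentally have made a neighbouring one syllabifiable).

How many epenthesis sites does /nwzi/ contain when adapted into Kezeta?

After substitution the input is /gθzi/.
The unsyllabifiable consonants are /g/; each receives one epenthetic vowel.

1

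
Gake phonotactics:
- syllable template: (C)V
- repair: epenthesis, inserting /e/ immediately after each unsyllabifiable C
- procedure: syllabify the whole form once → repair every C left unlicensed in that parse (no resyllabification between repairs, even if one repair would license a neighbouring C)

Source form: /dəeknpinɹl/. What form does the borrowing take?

dəekenepineɹele

The consonants /k/, /n/, /n/, /ɹ/, /l/ cannot be parsed into a legal (C)V syllable (no codas are permitted; onsets are limited to one consonant).
Inserting the epenthetic vowel yields /k/ → /ke/, /n/ → /ne/, /n/ → /ne/, /ɹ/ → /ɹe/, /l/ → /le/.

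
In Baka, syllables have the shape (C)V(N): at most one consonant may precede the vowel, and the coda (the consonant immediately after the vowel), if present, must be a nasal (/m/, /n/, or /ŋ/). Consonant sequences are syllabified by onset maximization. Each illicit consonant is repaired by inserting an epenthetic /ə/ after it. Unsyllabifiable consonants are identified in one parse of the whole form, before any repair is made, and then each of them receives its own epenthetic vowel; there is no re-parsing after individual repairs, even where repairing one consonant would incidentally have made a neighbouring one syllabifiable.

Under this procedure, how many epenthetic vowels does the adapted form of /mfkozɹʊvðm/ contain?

The unsyllabifiable consonants are /m/, /f/, /z/, /v/, /ð/, /m/; each receives one epenthetic vowel.

6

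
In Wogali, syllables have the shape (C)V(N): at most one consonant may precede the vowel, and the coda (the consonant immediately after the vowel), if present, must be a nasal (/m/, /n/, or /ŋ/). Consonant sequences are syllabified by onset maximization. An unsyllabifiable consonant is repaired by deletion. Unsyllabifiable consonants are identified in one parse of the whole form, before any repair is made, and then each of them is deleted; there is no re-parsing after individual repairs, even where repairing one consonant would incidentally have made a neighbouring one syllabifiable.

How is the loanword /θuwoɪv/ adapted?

The consonants /v/ cannot be parsed into a legal (C)V(N) syllable (only a nasal (/m/, /n/, or /ŋ/) is licensed in coda position; onsets are limited to one consonant).
Each unlicensed consonant is deleted: /v/.

θuwoɪ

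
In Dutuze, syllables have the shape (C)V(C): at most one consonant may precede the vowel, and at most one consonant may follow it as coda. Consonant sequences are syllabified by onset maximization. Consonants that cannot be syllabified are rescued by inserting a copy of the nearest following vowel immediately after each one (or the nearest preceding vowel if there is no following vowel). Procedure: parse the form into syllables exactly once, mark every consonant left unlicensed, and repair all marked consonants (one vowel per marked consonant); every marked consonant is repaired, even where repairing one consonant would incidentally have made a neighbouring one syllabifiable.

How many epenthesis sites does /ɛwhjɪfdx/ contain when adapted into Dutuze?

3

The unsyllabifiable consonants are /h/, /d/, /x/; each receives one epenthetic vowel.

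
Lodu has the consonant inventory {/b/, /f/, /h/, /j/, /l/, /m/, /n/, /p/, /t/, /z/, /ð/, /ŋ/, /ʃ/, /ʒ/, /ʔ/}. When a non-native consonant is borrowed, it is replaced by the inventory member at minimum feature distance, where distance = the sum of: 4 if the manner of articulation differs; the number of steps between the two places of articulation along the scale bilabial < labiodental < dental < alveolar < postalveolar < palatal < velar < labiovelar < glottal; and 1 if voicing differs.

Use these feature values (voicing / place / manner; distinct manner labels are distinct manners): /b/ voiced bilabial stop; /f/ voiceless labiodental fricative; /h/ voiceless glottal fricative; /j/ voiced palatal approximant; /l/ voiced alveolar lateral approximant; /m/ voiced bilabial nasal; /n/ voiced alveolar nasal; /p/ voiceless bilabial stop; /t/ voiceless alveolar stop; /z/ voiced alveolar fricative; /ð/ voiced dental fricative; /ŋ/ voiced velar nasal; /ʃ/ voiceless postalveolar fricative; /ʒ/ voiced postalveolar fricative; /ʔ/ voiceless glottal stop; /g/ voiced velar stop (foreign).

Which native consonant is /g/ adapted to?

/ʔ/ is closest: same manner (stop), place distance 2 (velar→glottal), voicing differs (+1); total 3. Next closest is /t/ at distance 4.

ʔ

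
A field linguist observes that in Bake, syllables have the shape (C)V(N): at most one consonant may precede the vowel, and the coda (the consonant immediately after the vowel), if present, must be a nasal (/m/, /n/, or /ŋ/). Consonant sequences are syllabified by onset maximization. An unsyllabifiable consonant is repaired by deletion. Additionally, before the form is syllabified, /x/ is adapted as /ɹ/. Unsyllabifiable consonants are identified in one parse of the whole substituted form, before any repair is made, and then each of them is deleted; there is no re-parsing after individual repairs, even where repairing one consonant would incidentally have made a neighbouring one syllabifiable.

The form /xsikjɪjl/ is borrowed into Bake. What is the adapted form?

Substitution: /x/ → /ɹ/, giving /ɹsikjɪjl/.
Syllabifying with onset maximization leaves /ɹ/, /k/, /j/, /l/ stranded (only a nasal (/m/, /n/, or /ŋ/) is licensed in coda position; onsets are limited to one consonant).
Deleting the stranded consonants removes /ɹ/, /k/, /j/, /l/.

sijɪ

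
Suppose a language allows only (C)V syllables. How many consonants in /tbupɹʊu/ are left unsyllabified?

The consonants /t/, /p/ cannot be parsed into a legal (C)V syllable (no codas are permitted; onsets are limited to one consonant).

2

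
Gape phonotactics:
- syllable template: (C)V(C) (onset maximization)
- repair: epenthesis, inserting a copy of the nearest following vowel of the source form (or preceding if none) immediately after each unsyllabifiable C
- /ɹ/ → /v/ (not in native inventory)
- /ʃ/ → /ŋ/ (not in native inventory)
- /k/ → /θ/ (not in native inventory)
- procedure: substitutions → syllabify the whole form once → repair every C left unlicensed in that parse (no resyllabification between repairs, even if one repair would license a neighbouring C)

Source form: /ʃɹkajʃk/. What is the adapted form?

Substitution: /ʃ/ → /ŋ/, /ɹ/ → /v/, /k/ → /θ/, giving /ŋvθajŋθ/.
The consonants /ŋ/, /v/, /ŋ/, /θ/ cannot be parsed into a legal (C)V(C) syllable (at most one coda consonant is licensed; onsets are limited to one consonant).
Each unlicensed consonant becomes the onset of a new syllable: /ŋ/ → /ŋa/, /v/ → /va/, /ŋ/ → /ŋa/, /θ/ → /θa/.

ŋavaθajŋaθa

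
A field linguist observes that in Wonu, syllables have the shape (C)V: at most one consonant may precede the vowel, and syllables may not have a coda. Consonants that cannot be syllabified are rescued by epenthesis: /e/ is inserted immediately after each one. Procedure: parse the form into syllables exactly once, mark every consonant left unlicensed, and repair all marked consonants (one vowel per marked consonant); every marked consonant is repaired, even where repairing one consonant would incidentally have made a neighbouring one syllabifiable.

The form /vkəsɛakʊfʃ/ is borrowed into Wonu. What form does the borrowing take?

Under (C)V, the unsyllabifiable consonants are /v/, /f/, /ʃ/ (no codas are permitted; onsets are limited to one consonant).
Epenthesis after each stranded consonant: /v/ → /ve/, /f/ → /fe/, /ʃ/ → /ʃe/.

vekəsɛakʊfeʃe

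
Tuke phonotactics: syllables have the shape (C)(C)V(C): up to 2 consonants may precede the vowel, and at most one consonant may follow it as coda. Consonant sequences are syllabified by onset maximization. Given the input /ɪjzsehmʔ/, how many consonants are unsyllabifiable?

2

The consonants /m/, /ʔ/ cannot be parsed into a legal (C)(C)V(C) syllable (at most one coda consonant is licensed; onsets may contain at most 2 consonants).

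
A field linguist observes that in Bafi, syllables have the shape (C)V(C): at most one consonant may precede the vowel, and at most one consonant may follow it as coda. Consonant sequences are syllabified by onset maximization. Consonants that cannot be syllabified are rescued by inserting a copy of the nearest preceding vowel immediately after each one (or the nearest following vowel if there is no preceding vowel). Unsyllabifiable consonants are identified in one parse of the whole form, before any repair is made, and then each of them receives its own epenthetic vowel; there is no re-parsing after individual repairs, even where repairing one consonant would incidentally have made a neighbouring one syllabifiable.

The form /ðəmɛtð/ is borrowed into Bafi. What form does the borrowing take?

Under (C)V(C), the unsyllabifiable consonants are /ð/ (at most one coda consonant is licensed; onsets are limited to one consonant).
Inserting the epenthetic vowel yields /ð/ → /ðɛ/.

ðəmɛtðɛ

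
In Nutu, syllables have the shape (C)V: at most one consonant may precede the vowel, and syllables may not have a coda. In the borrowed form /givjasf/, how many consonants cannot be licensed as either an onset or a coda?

Syllabifying with onset maximization leaves /v/, /s/, /f/ stranded (no codas are permitted; onsets are limited to one consonant).

3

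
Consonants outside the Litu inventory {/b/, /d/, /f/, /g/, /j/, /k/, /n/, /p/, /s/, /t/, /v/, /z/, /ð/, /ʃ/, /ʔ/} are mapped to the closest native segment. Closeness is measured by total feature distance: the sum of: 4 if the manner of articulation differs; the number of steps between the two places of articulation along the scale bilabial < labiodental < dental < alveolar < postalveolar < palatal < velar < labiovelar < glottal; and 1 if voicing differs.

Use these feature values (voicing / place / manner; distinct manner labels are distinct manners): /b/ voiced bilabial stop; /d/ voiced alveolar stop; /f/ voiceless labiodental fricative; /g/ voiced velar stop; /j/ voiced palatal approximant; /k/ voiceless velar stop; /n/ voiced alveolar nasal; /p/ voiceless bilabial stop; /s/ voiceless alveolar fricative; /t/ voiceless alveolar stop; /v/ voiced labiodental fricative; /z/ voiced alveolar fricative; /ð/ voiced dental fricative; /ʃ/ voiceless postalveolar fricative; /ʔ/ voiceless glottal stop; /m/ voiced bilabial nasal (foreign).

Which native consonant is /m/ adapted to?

/n/ is closest: same manner (nasal), place distance 3 (bilabial→alveolar), same voicing; total 3. Next closest is /b/ at distance 4.

n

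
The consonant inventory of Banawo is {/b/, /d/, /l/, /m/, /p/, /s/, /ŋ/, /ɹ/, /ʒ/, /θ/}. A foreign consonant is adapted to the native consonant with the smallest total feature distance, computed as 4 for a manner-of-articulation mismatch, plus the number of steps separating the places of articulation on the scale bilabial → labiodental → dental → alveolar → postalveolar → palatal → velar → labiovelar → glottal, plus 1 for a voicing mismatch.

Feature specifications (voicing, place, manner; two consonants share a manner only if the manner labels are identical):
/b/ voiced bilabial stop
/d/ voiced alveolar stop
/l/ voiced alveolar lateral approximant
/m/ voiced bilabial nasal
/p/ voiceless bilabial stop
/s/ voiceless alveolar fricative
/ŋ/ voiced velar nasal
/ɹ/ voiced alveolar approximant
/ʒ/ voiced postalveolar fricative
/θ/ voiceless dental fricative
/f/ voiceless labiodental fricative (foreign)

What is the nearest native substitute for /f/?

θ

/θ/ is closest: same manner (fricative), place distance 1 (labiodental→dental), same voicing; total 1. Next closest is /s/ at distance 2.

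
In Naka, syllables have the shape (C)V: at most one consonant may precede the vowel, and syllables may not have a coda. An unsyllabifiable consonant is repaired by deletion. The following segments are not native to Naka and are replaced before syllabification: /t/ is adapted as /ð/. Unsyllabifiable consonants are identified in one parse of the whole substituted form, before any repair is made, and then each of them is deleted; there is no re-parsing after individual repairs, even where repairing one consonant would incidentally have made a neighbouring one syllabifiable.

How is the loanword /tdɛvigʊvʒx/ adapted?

Substitution: /t/ → /ð/, giving /ðdɛvigʊvʒx/.
The consonants /ð/, /v/, /ʒ/, /x/ cannot be parsed into a legal (C)V syllable (no codas are permitted; onsets are limited to one consonant).
Deletion applies to /ð/, /v/, /ʒ/, /x/.

dɛvigʊ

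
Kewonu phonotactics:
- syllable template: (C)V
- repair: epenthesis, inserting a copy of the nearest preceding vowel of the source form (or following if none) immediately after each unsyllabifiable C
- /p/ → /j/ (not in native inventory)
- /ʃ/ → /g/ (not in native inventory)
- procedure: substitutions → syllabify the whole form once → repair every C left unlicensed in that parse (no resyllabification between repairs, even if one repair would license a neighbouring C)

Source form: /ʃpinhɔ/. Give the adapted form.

gijinihɔ

Substitution: /ʃ/ → /g/, /p/ → /j/, giving /gjinhɔ/.
Syllabifying with onset maximization leaves /g/, /n/ stranded (no codas are permitted; onsets are limited to one consonant).
Inserting the epenthetic vowel yields /g/ → /gi/, /n/ → /ni/.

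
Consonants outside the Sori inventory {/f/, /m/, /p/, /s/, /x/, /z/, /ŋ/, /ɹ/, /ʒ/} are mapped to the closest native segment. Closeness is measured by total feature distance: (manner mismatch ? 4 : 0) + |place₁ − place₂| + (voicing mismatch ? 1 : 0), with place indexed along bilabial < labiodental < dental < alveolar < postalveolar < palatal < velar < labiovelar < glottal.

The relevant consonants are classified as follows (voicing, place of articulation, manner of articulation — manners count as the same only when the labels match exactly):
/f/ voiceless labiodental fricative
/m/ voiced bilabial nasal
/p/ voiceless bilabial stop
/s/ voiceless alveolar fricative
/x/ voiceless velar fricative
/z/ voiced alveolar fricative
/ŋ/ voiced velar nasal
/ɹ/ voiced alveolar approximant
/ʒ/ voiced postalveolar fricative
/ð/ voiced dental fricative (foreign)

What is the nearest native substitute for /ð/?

z

/z/ is closest: same manner (fricative), place distance 1 (dental→alveolar), same voicing; total 1. Next closest is /f/ at distance 2.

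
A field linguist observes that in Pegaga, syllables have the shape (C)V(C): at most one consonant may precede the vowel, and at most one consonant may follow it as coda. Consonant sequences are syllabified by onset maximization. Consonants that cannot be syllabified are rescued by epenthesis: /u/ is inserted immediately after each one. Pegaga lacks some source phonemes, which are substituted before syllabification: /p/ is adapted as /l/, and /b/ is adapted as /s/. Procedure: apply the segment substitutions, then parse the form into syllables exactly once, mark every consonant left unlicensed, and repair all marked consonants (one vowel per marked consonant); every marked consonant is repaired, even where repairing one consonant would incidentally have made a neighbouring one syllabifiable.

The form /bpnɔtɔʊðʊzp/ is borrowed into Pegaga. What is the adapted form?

sulunɔtɔʊðʊzlu

Substitution: /b/ → /s/, /p/ → /l/, giving /slnɔtɔʊðʊzl/.
The consonants /s/, /l/, /l/ cannot be parsed into a legal (C)V(C) syllable (at most one coda consonant is licensed; onsets are limited to one consonant).
Inserting the epenthetic vowel yields /s/ → /su/, /l/ → /lu/, /l/ → /lu/.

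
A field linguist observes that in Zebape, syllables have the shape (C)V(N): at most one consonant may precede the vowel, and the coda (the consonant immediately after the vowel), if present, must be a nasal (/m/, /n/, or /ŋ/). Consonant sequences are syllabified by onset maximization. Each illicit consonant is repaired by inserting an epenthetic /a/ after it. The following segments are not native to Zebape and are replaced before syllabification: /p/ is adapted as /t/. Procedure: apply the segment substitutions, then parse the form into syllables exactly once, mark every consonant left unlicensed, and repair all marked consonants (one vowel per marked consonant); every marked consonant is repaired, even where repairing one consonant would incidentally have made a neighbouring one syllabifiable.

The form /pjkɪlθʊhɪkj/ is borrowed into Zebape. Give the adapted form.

tajakɪlaθʊhɪkaja

Substitution: /p/ → /t/, giving /tjkɪlθʊhɪkj/.
Syllabifying with onset maximization leaves /t/, /j/, /l/, /k/, /j/ stranded (only a nasal (/m/, /n/, or /ŋ/) is licensed in coda position; onsets are limited to one consonant).
Each unlicensed consonant becomes the onset of a new syllable: /t/ → /ta/, /j/ → /ja/, /l/ → /la/, /k/ → /ka/, /j/ → /ja/.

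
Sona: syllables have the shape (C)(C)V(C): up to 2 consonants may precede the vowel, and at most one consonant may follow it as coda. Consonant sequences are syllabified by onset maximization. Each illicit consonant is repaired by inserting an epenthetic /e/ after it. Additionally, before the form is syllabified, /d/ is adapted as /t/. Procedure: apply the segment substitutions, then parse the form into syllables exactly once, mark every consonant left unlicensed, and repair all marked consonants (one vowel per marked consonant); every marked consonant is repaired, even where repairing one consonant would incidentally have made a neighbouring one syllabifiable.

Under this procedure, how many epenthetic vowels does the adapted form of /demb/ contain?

After substitution the input is /temb/.
The unsyllabifiable consonants are /b/; each receives one epenthetic vowel.

1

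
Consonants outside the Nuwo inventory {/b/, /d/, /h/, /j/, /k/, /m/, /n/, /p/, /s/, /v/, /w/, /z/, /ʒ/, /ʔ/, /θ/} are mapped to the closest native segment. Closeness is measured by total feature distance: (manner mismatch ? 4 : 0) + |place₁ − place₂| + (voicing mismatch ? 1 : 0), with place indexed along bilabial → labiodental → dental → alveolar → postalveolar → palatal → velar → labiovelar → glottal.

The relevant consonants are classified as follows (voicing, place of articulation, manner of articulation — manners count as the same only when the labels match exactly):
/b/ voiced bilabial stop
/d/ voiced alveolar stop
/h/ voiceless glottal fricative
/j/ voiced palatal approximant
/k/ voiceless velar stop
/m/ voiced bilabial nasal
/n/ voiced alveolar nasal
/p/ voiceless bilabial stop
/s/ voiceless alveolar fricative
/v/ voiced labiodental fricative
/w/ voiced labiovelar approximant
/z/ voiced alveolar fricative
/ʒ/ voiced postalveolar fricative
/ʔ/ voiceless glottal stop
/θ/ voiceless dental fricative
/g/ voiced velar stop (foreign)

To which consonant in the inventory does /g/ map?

k

/k/ is closest: same manner (stop), place distance 0 (velar→velar), voicing differs (+1); total 1. Next closest is /d/ at distance 3.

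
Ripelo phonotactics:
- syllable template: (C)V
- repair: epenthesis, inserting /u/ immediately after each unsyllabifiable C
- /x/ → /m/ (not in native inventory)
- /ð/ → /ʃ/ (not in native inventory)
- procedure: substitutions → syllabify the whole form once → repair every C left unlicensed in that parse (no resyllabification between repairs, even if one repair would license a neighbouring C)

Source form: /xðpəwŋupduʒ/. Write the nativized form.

muʃupəwuŋupuduʒu

Substitution: /x/ → /m/, /ð/ → /ʃ/, giving /mʃpəwŋupduʒ/.
Under (C)V, the unsyllabifiable consonants are /m/, /ʃ/, /w/, /p/, /ʒ/ (no codas are permitted; onsets are limited to one consonant).
Inserting the epenthetic vowel yields /m/ → /mu/, /ʃ/ → /ʃu/, /w/ → /wu/, /p/ → /pu/, /ʒ/ → /ʒu/.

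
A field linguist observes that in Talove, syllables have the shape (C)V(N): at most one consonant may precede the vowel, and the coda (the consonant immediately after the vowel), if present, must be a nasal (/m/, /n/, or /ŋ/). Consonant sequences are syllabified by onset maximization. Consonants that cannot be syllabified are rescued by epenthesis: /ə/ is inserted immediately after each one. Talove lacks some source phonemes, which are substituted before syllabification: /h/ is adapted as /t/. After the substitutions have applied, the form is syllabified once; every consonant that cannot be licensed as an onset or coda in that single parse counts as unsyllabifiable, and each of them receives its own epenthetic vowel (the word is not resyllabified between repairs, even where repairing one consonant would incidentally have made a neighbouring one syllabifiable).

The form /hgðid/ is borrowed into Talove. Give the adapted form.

təgəðidə

Substitution: /h/ → /t/, giving /tgðid/.
Under (C)V(N), the unsyllabifiable consonants are /t/, /g/, /d/ (only a nasal (/m/, /n/, or /ŋ/) is licensed in coda position; onsets are limited to one consonant).
Inserting the epenthetic vowel yields /t/ → /tə/, /g/ → /gə/, /d/ → /də/.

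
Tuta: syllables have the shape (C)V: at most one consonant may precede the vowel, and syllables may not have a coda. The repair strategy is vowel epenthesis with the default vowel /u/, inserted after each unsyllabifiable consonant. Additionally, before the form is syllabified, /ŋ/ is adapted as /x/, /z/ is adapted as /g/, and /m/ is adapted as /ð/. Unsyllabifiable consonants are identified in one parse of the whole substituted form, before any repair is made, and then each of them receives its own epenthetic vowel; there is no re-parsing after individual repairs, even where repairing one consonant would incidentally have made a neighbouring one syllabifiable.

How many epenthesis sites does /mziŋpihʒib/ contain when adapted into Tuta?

4

After substitution the input is /ðgixpihʒib/.
The unsyllabifiable consonants are /ð/, /x/, /h/, /b/; each receives one epenthetic vowel.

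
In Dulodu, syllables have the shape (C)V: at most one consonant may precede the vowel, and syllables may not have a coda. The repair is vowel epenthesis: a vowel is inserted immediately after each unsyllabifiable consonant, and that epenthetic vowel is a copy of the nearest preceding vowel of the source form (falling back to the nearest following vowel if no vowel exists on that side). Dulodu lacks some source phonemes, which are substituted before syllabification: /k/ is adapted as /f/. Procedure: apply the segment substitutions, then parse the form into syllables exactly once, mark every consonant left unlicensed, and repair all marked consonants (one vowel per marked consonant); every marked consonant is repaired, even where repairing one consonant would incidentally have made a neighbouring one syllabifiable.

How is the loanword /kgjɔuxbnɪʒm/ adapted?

Substitution: /k/ → /f/, giving /fgjɔuxbnɪʒm/.
Syllabifying with onset maximization leaves /f/, /g/, /x/, /b/, /ʒ/, /m/ stranded (no codas are permitted; onsets are limited to one consonant).
Inserting the epenthetic vowel yields /f/ → /fɔ/, /g/ → /gɔ/, /x/ → /xu/, /b/ → /bu/, /ʒ/ → /ʒɪ/, /m/ → /mɪ/.

fɔgɔjɔuxubunɪʒɪmɪ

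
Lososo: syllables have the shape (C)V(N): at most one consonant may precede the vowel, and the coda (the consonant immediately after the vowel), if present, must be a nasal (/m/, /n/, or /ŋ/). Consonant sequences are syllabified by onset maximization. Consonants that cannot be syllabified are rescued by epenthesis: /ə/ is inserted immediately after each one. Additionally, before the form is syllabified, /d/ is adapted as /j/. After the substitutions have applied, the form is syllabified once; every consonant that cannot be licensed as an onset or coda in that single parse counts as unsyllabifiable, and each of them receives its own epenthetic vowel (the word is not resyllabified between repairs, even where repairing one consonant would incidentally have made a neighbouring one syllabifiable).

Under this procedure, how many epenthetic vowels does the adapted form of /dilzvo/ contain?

2

After substitution the input is /jilzvo/.
The unsyllabifiable consonants are /l/, /z/; each receives one epenthetic vowel.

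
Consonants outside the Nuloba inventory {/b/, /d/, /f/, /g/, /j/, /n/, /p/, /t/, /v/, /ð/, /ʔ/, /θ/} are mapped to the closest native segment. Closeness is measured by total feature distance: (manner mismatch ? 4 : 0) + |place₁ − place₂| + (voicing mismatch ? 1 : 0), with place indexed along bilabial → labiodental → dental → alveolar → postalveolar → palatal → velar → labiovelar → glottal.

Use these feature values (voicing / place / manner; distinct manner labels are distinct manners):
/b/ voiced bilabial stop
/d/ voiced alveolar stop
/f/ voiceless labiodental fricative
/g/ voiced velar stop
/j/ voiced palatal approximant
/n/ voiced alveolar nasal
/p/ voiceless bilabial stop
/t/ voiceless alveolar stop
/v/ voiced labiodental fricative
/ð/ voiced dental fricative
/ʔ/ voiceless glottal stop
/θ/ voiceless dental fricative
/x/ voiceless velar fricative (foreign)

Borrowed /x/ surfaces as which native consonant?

/θ/ is closest: same manner (fricative), place distance 4 (velar→dental), same voicing; total 4. Next closest is /f/ at distance 5.

θ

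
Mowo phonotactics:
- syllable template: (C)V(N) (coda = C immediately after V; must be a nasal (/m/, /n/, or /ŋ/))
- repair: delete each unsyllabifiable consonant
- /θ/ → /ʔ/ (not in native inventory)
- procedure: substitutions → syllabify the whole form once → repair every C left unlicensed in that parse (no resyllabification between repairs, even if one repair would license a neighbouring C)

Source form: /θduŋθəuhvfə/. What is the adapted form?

Substitution: /θ/ → /ʔ/, giving /ʔduŋʔəuhvfə/.
Syllabifying with onset maximization leaves /ʔ/, /h/, /v/ stranded (only a nasal (/m/, /n/, or /ŋ/) is licensed in coda position; onsets are limited to one consonant).
Deletion applies to /ʔ/, /h/, /v/.

duŋʔəufə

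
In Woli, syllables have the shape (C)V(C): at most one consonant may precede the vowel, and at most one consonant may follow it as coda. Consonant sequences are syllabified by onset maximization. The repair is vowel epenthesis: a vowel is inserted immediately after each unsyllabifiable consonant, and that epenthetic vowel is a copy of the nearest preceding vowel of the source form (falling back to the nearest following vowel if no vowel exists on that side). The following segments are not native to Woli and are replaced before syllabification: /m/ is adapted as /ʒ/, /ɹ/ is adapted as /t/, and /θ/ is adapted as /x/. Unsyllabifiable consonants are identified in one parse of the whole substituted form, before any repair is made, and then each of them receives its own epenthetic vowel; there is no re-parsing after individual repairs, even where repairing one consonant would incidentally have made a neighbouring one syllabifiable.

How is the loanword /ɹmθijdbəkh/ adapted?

Substitution: /ɹ/ → /t/, /m/ → /ʒ/, /θ/ → /x/, giving /tʒxijdbəkh/.
Under (C)V(C), the unsyllabifiable consonants are /t/, /ʒ/, /d/, /h/ (at most one coda consonant is licensed; onsets are limited to one consonant).
Each unlicensed consonant becomes the onset of a new syllable: /t/ → /ti/, /ʒ/ → /ʒi/, /d/ → /di/, /h/ → /hə/.

tiʒixijdibəkhə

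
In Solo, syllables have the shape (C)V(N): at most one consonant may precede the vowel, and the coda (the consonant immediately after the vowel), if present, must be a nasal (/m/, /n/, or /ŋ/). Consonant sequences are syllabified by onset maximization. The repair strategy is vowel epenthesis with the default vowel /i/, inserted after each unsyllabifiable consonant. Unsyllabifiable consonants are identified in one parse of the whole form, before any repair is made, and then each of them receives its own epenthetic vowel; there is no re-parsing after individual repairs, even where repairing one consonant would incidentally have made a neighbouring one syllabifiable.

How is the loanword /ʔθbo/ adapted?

ʔiθibo

The consonants /ʔ/, /θ/ cannot be parsed into a legal (C)V(N) syllable (only a nasal (/m/, /n/, or /ŋ/) is licensed in coda position; onsets are limited to one consonant).
Inserting the epenthetic vowel yields /ʔ/ → /ʔi/, /θ/ → /θi/.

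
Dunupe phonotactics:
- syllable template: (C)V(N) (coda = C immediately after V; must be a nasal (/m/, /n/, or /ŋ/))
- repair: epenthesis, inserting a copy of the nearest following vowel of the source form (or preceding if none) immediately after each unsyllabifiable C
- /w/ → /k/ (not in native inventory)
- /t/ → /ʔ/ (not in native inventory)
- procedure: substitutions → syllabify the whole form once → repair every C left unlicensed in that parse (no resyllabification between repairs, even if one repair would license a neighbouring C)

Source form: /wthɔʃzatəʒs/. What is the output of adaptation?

Substitution: /w/ → /k/, /t/ → /ʔ/, giving /kʔhɔʃzaʔəʒs/.
The consonants /k/, /ʔ/, /ʃ/, /ʒ/, /s/ cannot be parsed into a legal (C)V(N) syllable (only a nasal (/m/, /n/, or /ŋ/) is licensed in coda position; onsets are limited to one consonant).
Epenthesis after each stranded consonant: /k/ → /kɔ/, /ʔ/ → /ʔɔ/, /ʃ/ → /ʃa/, /ʒ/ → /ʒə/, /s/ → /sə/.

kɔʔɔhɔʃazaʔəʒəsə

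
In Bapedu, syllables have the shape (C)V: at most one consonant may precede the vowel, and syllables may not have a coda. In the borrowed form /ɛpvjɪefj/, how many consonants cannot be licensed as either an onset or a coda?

4

The consonants /p/, /v/, /f/, /j/ cannot be parsed into a legal (C)V syllable (no codas are permitted; onsets are limited to one consonant).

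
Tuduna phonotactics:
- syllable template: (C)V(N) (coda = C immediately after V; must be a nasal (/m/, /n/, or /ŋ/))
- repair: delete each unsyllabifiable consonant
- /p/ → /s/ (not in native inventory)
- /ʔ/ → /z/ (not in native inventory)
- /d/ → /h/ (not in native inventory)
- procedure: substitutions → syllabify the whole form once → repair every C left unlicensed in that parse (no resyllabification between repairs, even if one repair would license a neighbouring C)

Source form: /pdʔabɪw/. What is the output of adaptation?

Substitution: /p/ → /s/, /d/ → /h/, /ʔ/ → /z/, giving /shzabɪw/.
Under (C)V(N), the unsyllabifiable consonants are /s/, /h/, /w/ (only a nasal (/m/, /n/, or /ŋ/) is licensed in coda position; onsets are limited to one consonant).
Deleting the stranded consonants removes /s/, /h/, /w/.

zabɪ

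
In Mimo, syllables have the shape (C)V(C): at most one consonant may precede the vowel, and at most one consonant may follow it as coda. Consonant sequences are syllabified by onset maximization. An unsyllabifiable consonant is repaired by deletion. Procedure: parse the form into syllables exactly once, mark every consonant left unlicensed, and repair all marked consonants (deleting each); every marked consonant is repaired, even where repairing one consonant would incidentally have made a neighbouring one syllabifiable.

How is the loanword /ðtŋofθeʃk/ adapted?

Under (C)V(C), the unsyllabifiable consonants are /ð/, /t/, /k/ (at most one coda consonant is licensed; onsets are limited to one consonant).
Deletion applies to /ð/, /t/, /k/.

ŋofθeʃ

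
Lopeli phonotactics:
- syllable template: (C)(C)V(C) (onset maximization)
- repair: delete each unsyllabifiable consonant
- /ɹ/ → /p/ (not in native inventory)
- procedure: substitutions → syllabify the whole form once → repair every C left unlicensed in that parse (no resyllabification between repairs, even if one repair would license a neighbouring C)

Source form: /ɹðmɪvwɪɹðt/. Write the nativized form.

Substitution: /ɹ/ → /p/, giving /pðmɪvwɪpðt/.
Under (C)(C)V(C), the unsyllabifiable consonants are /p/, /ð/, /t/ (at most one coda consonant is licensed; onsets may contain at most 2 consonants).
Deletion applies to /p/, /ð/, /t/.

ðmɪvwɪp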